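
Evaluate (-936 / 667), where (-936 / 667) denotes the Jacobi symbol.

1

Pull out -1: (-936 / 667) = (-1 / 667)·(936 / 667). Since 667 ≡ 3 (mod 4), (-1 / 667) = -1. Now have -(936 / 667).
Reduce the numerator: 936 ≡ 269 (mod 667), so (936 / 667) = (269 / 667).
269 ≡ 1 (mod 4), so quadratic reciprocity gives (269 / 667) = (667 / 269). Reduce: 667 ≡ 129 (mod 269). Now have -(129 / 269).
129 ≡ 1 (mod 4), so quadratic reciprocity gives (129 / 269) = (269 / 129). Reduce: 269 ≡ 11 (mod 129). Now have -(11 / 129).
129 ≡ 1 (mod 4), so quadratic reciprocity gives (11 / 129) = (129 / 11). Reduce: 129 ≡ 8 (mod 11). Now have -(8 / 11).
Factor out 2: 8 = 2^3. Since 11 ≡ 3 (mod 8), (2 / 11) = -1, and (2 / 11)^3 = -1. Now have (1 / 11).
(1 / 11) = 1. Collecting the sign factors: 1.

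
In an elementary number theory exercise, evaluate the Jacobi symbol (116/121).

Factor out 2: 116 = 2^2·29. Since 121 ≡ 1 (mod 8), (2/121) = +1, and (2/121)^2 = +1. Now have (29/121).
29 ≡ 1 (mod 4), so quadratic reciprocity gives (29/121) = (121/29). Reduce: 121 ≡ 5 (mod 29). Now have (5/29).
5 ≡ 1 (mod 4), so quadratic reciprocity gives (5/29) = (29/5). Reduce: 29 ≡ 4 (mod 5). Now have (4/5).
Factor out 2: 4 = 2^2. Since 5 ≡ 5 (mod 8), (2/5) = -1, and (2/5)^2 = +1. Now have (1/5).
(1/5) = 1. Collecting the sign factors: 1.

1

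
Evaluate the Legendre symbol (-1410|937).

1

Pull out -1: (-1410|937) = (-1|937)·(1410|937). Since 937 ≡ 1 (mod 4), (-1|937) = +1. Now have (1410|937).
Reduce the numerator: 1410 ≡ 473 (mod 937), so (1410|937) = (473|937).
473 ≡ 1 (mod 4), so quadratic reciprocity gives (473|937) = (937|473). Reduce: 937 ≡ 464 (mod 473). Now have (464|473).
Factor out 2: 464 = 2^4·29. Since 473 ≡ 1 (mod 8), (2|473) = +1, and (2|473)^4 = +1. Now have (29|473).
29 ≡ 1 (mod 4), so quadratic reciprocity gives (29|473) = (473|29). Reduce: 473 ≡ 9 (mod 29). Now have (9|29).
9 ≡ 1 (mod 4), so quadratic reciprocity gives (9|29) = (29|9). Reduce: 29 ≡ 2 (mod 9). Now have (2|9).
Factor out 2: 2 = 2. Since 9 ≡ 1 (mod 8), (2|9) = +1. Now have (1|9).
(1|9) = 1. Collecting the sign factors: 1.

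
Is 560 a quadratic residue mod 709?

yes

Factor out 2: 560 = 2^4·35. Since 709 ≡ 5 (mod 8), (2|709) = -1, and (2|709)^4 = +1. Now have (35|709).
709 ≡ 1 (mod 4), so quadratic reciprocity gives (35|709) = (709|35). Reduce: 709 ≡ 9 (mod 35). Now have (9|35).
9 ≡ 1 (mod 4), so quadratic reciprocity gives (9|35) = (35|9). Reduce: 35 ≡ 8 (mod 9). Now have (8|9).
Factor out 2: 8 = 2^3. Since 9 ≡ 1 (mod 8), (2|9) = +1, and (2|9)^3 = +1. Now have (1|9).
(1|9) = 1. Collecting the sign factors: 1.
(560|709) = 1, and 709 is prime, so 560 is a quadratic residue mod 709.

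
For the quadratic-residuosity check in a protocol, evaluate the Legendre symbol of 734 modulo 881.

-1

Factor out 2: 734 = 2·367. Since 881 ≡ 1 (mod 8), (2/881) = +1. Now have (367/881).
881 ≡ 1 (mod 4), so quadratic reciprocity gives (367/881) = (881/367). Reduce: 881 ≡ 147 (mod 367). Now have (147/367).
Both 147 ≡ 3 and 367 ≡ 3 (mod 4), so reciprocity gives (147/367) = -(367/147). Reduce: 367 ≡ 73 (mod 147). Now have -(73/147).
73 ≡ 1 (mod 4), so quadratic reciprocity gives (73/147) = (147/73). Reduce: 147 ≡ 1 (mod 73). Now have -(1/73).
(1/73) = 1. Collecting the sign factors: -1.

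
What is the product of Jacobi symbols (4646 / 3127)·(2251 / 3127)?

By multiplicativity, (4646·2251 / 3127) = (4646 / 3127)·(2251 / 3127).
First factor (4646 / 3127):
(4646 / 3127)
  = (1519 / 3127)    [4646 ≡ 1519 mod 3127]
  = -(3127 / 1519)    [QR: both ≡ 3 mod 4, sign flips]
  = -(89 / 1519)    [3127 ≡ 89 mod 1519]
  = -(1519 / 89)    [QR: 89 ≡ 1 mod 4, sign kept]
  = -(6 / 89)    [1519 ≡ 6 mod 89]
  = -(3 / 89)    [89 ≡ 1 mod 8 ⇒ (2 / 89) = +1]
  = -(89 / 3)    [QR: 89 ≡ 1 mod 4, sign kept]
  = -(2 / 3)    [89 ≡ 2 mod 3]
  = (1 / 3)    [3 ≡ 3 mod 8 ⇒ (2 / 3) = -1]
  = 1    [(1 / 3) = 1]
Second factor (2251 / 3127):
(2251 / 3127)
  = -(3127 / 2251)    [QR: both ≡ 3 mod 4, sign flips]
  = -(876 / 2251)    [3127 ≡ 876 mod 2251]
  = -(219 / 2251)    [2251 ≡ 3 mod 8 ⇒ (2 / 2251)^2 = +1]
  = (2251 / 219)    [QR: both ≡ 3 mod 4, sign flips]
  = (61 / 219)    [2251 ≡ 61 mod 219]
  = (219 / 61)    [QR: 61 ≡ 1 mod 4, sign kept]
  = (36 / 61)    [219 ≡ 36 mod 61]
  = (9 / 61)    [61 ≡ 5 mod 8 ⇒ (2 / 61)^2 = +1]
  = (61 / 9)    [QR: 9 ≡ 1 mod 4, sign kept]
  = (7 / 9)    [61 ≡ 7 mod 9]
  = (9 / 7)    [QR: 9 ≡ 1 mod 4, sign kept]
  = (2 / 7)    [9 ≡ 2 mod 7]
  = (1 / 7)    [7 ≡ 7 mod 8 ⇒ (2 / 7) = +1]
  = 1    [(1 / 7) = 1]
Product: (1)·(1) = 1.

1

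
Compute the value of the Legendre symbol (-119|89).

-1

(-119|89)
  = (59|89)    [-119 ≡ 59 mod 89]
  = (89|59)    [QR: 89 ≡ 1 mod 4, sign kept]
  = (30|59)    [89 ≡ 30 mod 59]
  = -(15|59)    [59 ≡ 3 mod 8 ⇒ (2|59) = -1]
  = (59|15)    [QR: both ≡ 3 mod 4, sign flips]
  = (14|15)    [59 ≡ 14 mod 15]
  = (7|15)    [15 ≡ 7 mod 8 ⇒ (2|15) = +1]
  = -(15|7)    [QR: both ≡ 3 mod 4, sign flips]
  = -(1|7)    [15 ≡ 1 mod 7]
  = -1    [(1|7) = 1]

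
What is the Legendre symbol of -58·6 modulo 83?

-1

By multiplicativity, (-58·6|83) = (-58|83)·(6|83).
First factor (-58|83):
Pull out -1: (-58|83) = (-1|83)·(58|83). Since 83 ≡ 3 (mod 4), (-1|83) = -1. Now have -(58|83).
Factor out 2: 58 = 2·29. Since 83 ≡ 3 (mod 8), (2|83) = -1. Now have (29|83).
29 ≡ 1 (mod 4), so quadratic reciprocity gives (29|83) = (83|29). Reduce: 83 ≡ 25 (mod 29). Now have (25|29).
25 ≡ 1 (mod 4), so quadratic reciprocity gives (25|29) = (29|25). Reduce: 29 ≡ 4 (mod 25). Now have (4|25).
Factor out 2: 4 = 2^2. Since 25 ≡ 1 (mod 8), (2|25) = +1, and (2|25)^2 = +1. Now have (1|25).
(1|25) = 1. Collecting the sign factors: 1.
Second factor (6|83):
Factor out 2: 6 = 2·3. Since 83 ≡ 3 (mod 8), (2|83) = -1. Now have -(3|83).
Both 3 ≡ 3 and 83 ≡ 3 (mod 4), so reciprocity gives (3|83) = -(83|3). Reduce: 83 ≡ 2 (mod 3). Now have (2|3).
Factor out 2: 2 = 2. Since 3 ≡ 3 (mod 8), (2|3) = -1. Now have -(1|3).
(1|3) = 1. Collecting the sign factors: -1.
Product: (1)·(-1) = -1.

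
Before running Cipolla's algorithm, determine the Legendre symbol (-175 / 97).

Reduce the numerator: -175 ≡ 19 (mod 97), so (-175 / 97) = (19 / 97).
97 ≡ 1 (mod 4), so quadratic reciprocity gives (19 / 97) = (97 / 19). Reduce: 97 ≡ 2 (mod 19). Now have (2 / 19).
Factor out 2: 2 = 2. Since 19 ≡ 3 (mod 8), (2 / 19) = -1. Now have -(1 / 19).
(1 / 19) = 1. Collecting the sign factors: -1.

-1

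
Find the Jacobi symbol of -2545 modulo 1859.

-1

Reduce the numerator: -2545 ≡ 1173 (mod 1859), so (-2545/1859) = (1173/1859).
1173 ≡ 1 (mod 4), so quadratic reciprocity gives (1173/1859) = (1859/1173). Reduce: 1859 ≡ 686 (mod 1173). Now have (686/1173).
Factor out 2: 686 = 2·343. Since 1173 ≡ 5 (mod 8), (2/1173) = -1. Now have -(343/1173).
1173 ≡ 1 (mod 4), so quadratic reciprocity gives (343/1173) = (1173/343). Reduce: 1173 ≡ 144 (mod 343). Now have -(144/343).
Factor out 2: 144 = 2^4·9. Since 343 ≡ 7 (mod 8), (2/343) = +1, and (2/343)^4 = +1. Now have -(9/343).
9 ≡ 1 (mod 4), so quadratic reciprocity gives (9/343) = (343/9). Reduce: 343 ≡ 1 (mod 9). Now have -(1/9).
(1/9) = 1. Collecting the sign factors: -1.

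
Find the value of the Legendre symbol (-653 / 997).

Pull out -1: (-653 / 997) = (-1 / 997)·(653 / 997). Since 997 ≡ 1 (mod 4), (-1 / 997) = +1. Now have (653 / 997).
653 ≡ 1 (mod 4), so quadratic reciprocity gives (653 / 997) = (997 / 653). Reduce: 997 ≡ 344 (mod 653). Now have (344 / 653).
Factor out 2: 344 = 2^3·43. Since 653 ≡ 5 (mod 8), (2 / 653) = -1, and (2 / 653)^3 = -1. Now have -(43 / 653).
653 ≡ 1 (mod 4), so quadratic reciprocity gives (43 / 653) = (653 / 43). Reduce: 653 ≡ 8 (mod 43). Now have -(8 / 43).
Factor out 2: 8 = 2^3. Since 43 ≡ 3 (mod 8), (2 / 43) = -1, and (2 / 43)^3 = -1. Now have (1 / 43).
(1 / 43) = 1. Collecting the sign factors: 1.

1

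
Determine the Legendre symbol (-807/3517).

1

(-807/3517)
  = (2710/3517)    [-807 ≡ 2710 mod 3517]
  = -(1355/3517)    [3517 ≡ 5 mod 8 ⇒ (2/3517) = -1]
  = -(3517/1355)    [QR: 3517 ≡ 1 mod 4, sign kept]
  = -(807/1355)    [3517 ≡ 807 mod 1355]
  = (1355/807)    [QR: both ≡ 3 mod 4, sign flips]
  = (548/807)    [1355 ≡ 548 mod 807]
  = (137/807)    [807 ≡ 7 mod 8 ⇒ (2/807)^2 = +1]
  = (807/137)    [QR: 137 ≡ 1 mod 4, sign kept]
  = (122/137)    [807 ≡ 122 mod 137]
  = (61/137)    [137 ≡ 1 mod 8 ⇒ (2/137) = +1]
  = (137/61)    [QR: 61 ≡ 1 mod 4, sign kept]
  = (15/61)    [137 ≡ 15 mod 61]
  = (61/15)    [QR: 61 ≡ 1 mod 4, sign kept]
  = (1/15)    [61 ≡ 1 mod 15]
  = 1    [(1/15) = 1]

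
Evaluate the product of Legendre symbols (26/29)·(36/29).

By multiplicativity, (26·36/29) = (26/29)·(36/29).
First factor (26/29):
Factor out 2: 26 = 2·13. Since 29 ≡ 5 (mod 8), (2/29) = -1. Now have -(13/29).
13 ≡ 1 (mod 4), so quadratic reciprocity gives (13/29) = (29/13). Reduce: 29 ≡ 3 (mod 13). Now have -(3/13).
13 ≡ 1 (mod 4), so quadratic reciprocity gives (3/13) = (13/3). Reduce: 13 ≡ 1 (mod 3). Now have -(1/3).
(1/3) = 1. Collecting the sign factors: -1.
Second factor (36/29):
Reduce the numerator: 36 ≡ 7 (mod 29), so (36/29) = (7/29).
29 ≡ 1 (mod 4), so quadratic reciprocity gives (7/29) = (29/7). Reduce: 29 ≡ 1 (mod 7). Now have (1/7).
(1/7) = 1. Collecting the sign factors: 1.
Product: (-1)·(1) = -1.

-1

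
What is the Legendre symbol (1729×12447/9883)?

By multiplicativity, (1729·12447/9883) = (1729/9883)·(12447/9883).
First factor (1729/9883):
1729 ≡ 1 (mod 4), so quadratic reciprocity gives (1729/9883) = (9883/1729). Reduce: 9883 ≡ 1238 (mod 1729). Now have (1238/1729).
Factor out 2: 1238 = 2·619. Since 1729 ≡ 1 (mod 8), (2/1729) = +1. Now have (619/1729).
1729 ≡ 1 (mod 4), so quadratic reciprocity gives (619/1729) = (1729/619). Reduce: 1729 ≡ 491 (mod 619). Now have (491/619).
Both 491 ≡ 3 and 619 ≡ 3 (mod 4), so reciprocity gives (491/619) = -(619/491). Reduce: 619 ≡ 128 (mod 491). Now have -(128/491).
Factor out 2: 128 = 2^7. Since 491 ≡ 3 (mod 8), (2/491) = -1, and (2/491)^7 = -1. Now have (1/491).
(1/491) = 1. Collecting the sign factors: 1.
Second factor (12447/9883):
Reduce the numerator: 12447 ≡ 2564 (mod 9883), so (12447/9883) = (2564/9883).
Factor out 2: 2564 = 2^2·641. Since 9883 ≡ 3 (mod 8), (2/9883) = -1, and (2/9883)^2 = +1. Now have (641/9883).
641 ≡ 1 (mod 4), so quadratic reciprocity gives (641/9883) = (9883/641). Reduce: 9883 ≡ 268 (mod 641). Now have (268/641).
Factor out 2: 268 = 2^2·67. Since 641 ≡ 1 (mod 8), (2/641) = +1, and (2/641)^2 = +1. Now have (67/641).
641 ≡ 1 (mod 4), so quadratic reciprocity gives (67/641) = (641/67). Reduce: 641 ≡ 38 (mod 67). Now have (38/67).
Factor out 2: 38 = 2·19. Since 67 ≡ 3 (mod 8), (2/67) = -1. Now have -(19/67).
Both 19 ≡ 3 and 67 ≡ 3 (mod 4), so reciprocity gives (19/67) = -(67/19). Reduce: 67 ≡ 10 (mod 19). Now have (10/19).
Factor out 2: 10 = 2·5. Since 19 ≡ 3 (mod 8), (2/19) = -1. Now have -(5/19).
5 ≡ 1 (mod 4), so quadratic reciprocity gives (5/19) = (19/5). Reduce: 19 ≡ 4 (mod 5). Now have -(4/5).
Factor out 2: 4 = 2^2. Since 5 ≡ 5 (mod 8), (2/5) = -1, and (2/5)^2 = +1. Now have -(1/5).
(1/5) = 1. Collecting the sign factors: -1.
Product: (1)·(-1) = -1.

-1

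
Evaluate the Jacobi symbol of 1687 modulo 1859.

(1687 / 1859)
  = -(1859 / 1687)    [QR: both ≡ 3 mod 4, sign flips]
  = -(172 / 1687)    [1859 ≡ 172 mod 1687]
  = -(43 / 1687)    [1687 ≡ 7 mod 8 ⇒ (2 / 1687)^2 = +1]
  = (1687 / 43)    [QR: both ≡ 3 mod 4, sign flips]
  = (10 / 43)    [1687 ≡ 10 mod 43]
  = -(5 / 43)    [43 ≡ 3 mod 8 ⇒ (2 / 43) = -1]
  = -(43 / 5)    [QR: 5 ≡ 1 mod 4, sign kept]
  = -(3 / 5)    [43 ≡ 3 mod 5]
  = -(5 / 3)    [QR: 5 ≡ 1 mod 4, sign kept]
  = -(2 / 3)    [5 ≡ 2 mod 3]
  = (1 / 3)    [3 ≡ 3 mod 8 ⇒ (2 / 3) = -1]
  = 1    [(1 / 3) = 1]

1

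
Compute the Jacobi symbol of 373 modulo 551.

-1

(373 / 551)
  = (551 / 373)    [QR: 373 ≡ 1 mod 4, sign kept]
  = (178 / 373)    [551 ≡ 178 mod 373]
  = -(89 / 373)    [373 ≡ 5 mod 8 ⇒ (2 / 373) = -1]
  = -(373 / 89)    [QR: 89 ≡ 1 mod 4, sign kept]
  = -(17 / 89)    [373 ≡ 17 mod 89]
  = -(89 / 17)    [QR: 17 ≡ 1 mod 4, sign kept]
  = -(4 / 17)    [89 ≡ 4 mod 17]
  = -(1 / 17)    [17 ≡ 1 mod 8 ⇒ (2 / 17)^2 = +1]
  = -1    [(1 / 17) = 1]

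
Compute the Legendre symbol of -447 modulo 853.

-1

Reduce the numerator: -447 ≡ 406 (mod 853), so (-447/853) = (406/853).
Factor out 2: 406 = 2·203. Since 853 ≡ 5 (mod 8), (2/853) = -1. Now have -(203/853).
853 ≡ 1 (mod 4), so quadratic reciprocity gives (203/853) = (853/203). Reduce: 853 ≡ 41 (mod 203). Now have -(41/203).
41 ≡ 1 (mod 4), so quadratic reciprocity gives (41/203) = (203/41). Reduce: 203 ≡ 39 (mod 41). Now have -(39/41).
41 ≡ 1 (mod 4), so quadratic reciprocity gives (39/41) = (41/39). Reduce: 41 ≡ 2 (mod 39). Now have -(2/39).
Factor out 2: 2 = 2. Since 39 ≡ 7 (mod 8), (2/39) = +1. Now have -(1/39).
(1/39) = 1. Collecting the sign factors: -1.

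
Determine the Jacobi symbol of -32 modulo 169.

Reduce the numerator: -32 ≡ 137 (mod 169), so (-32 / 169) = (137 / 169).
137 ≡ 1 (mod 4), so quadratic reciprocity gives (137 / 169) = (169 / 137). Reduce: 169 ≡ 32 (mod 137). Now have (32 / 137).
Factor out 2: 32 = 2^5. Since 137 ≡ 1 (mod 8), (2 / 137) = +1, and (2 / 137)^5 = +1. Now have (1 / 137).
(1 / 137) = 1. Collecting the sign factors: 1.

1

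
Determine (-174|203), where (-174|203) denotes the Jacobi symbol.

0

(-174|203)
  = (29|203)    [-174 ≡ 29 mod 203]
  = (203|29)    [QR: 29 ≡ 1 mod 4, sign kept]
  = (0|29)    [203 ≡ 0 mod 29]
  = 0    [numerator 0, gcd > 1]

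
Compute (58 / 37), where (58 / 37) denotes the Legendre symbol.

Reduce the numerator: 58 ≡ 21 (mod 37), so (58 / 37) = (21 / 37).
21 ≡ 1 (mod 4), so quadratic reciprocity gives (21 / 37) = (37 / 21). Reduce: 37 ≡ 16 (mod 21). Now have (16 / 21).
Factor out 2: 16 = 2^4. Since 21 ≡ 5 (mod 8), (2 / 21) = -1, and (2 / 21)^4 = +1. Now have (1 / 21).
(1 / 21) = 1. Collecting the sign factors: 1.

1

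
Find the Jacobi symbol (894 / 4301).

(894 / 4301)
  = -(447 / 4301)    [4301 ≡ 5 mod 8 ⇒ (2 / 4301) = -1]
  = -(4301 / 447)    [QR: 4301 ≡ 1 mod 4, sign kept]
  = -(278 / 447)    [4301 ≡ 278 mod 447]
  = -(139 / 447)    [447 ≡ 7 mod 8 ⇒ (2 / 447) = +1]
  = (447 / 139)    [QR: both ≡ 3 mod 4, sign flips]
  = (30 / 139)    [447 ≡ 30 mod 139]
  = -(15 / 139)    [139 ≡ 3 mod 8 ⇒ (2 / 139) = -1]
  = (139 / 15)    [QR: both ≡ 3 mod 4, sign flips]
  = (4 / 15)    [139 ≡ 4 mod 15]
  = (1 / 15)    [15 ≡ 7 mod 8 ⇒ (2 / 15)^2 = +1]
  = 1    [(1 / 15) = 1]

1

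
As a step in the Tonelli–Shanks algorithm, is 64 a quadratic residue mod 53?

Reduce the numerator: 64 ≡ 11 (mod 53), so (64/53) = (11/53).
53 ≡ 1 (mod 4), so quadratic reciprocity gives (11/53) = (53/11). Reduce: 53 ≡ 9 (mod 11). Now have (9/11).
9 ≡ 1 (mod 4), so quadratic reciprocity gives (9/11) = (11/9). Reduce: 11 ≡ 2 (mod 9). Now have (2/9).
Factor out 2: 2 = 2. Since 9 ≡ 1 (mod 8), (2/9) = +1. Now have (1/9).
(1/9) = 1. Collecting the sign factors: 1.
(64/53) = 1, and 53 is prime, so 64 is a quadratic residue mod 53.

yes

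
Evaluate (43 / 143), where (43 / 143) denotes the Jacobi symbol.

Both 43 ≡ 3 and 143 ≡ 3 (mod 4), so reciprocity gives (43 / 143) = -(143 / 43). Reduce: 143 ≡ 14 (mod 43). Now have -(14 / 43).
Factor out 2: 14 = 2·7. Since 43 ≡ 3 (mod 8), (2 / 43) = -1. Now have (7 / 43).
Both 7 ≡ 3 and 43 ≡ 3 (mod 4), so reciprocity gives (7 / 43) = -(43 / 7). Reduce: 43 ≡ 1 (mod 7). Now have -(1 / 7).
(1 / 7) = 1. Collecting the sign factors: -1.

-1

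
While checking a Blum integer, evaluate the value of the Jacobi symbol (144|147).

(144|147)
  = (9|147)    [147 ≡ 3 mod 8 ⇒ (2|147)^4 = +1]
  = (147|9)    [QR: 9 ≡ 1 mod 4, sign kept]
  = (3|9)    [147 ≡ 3 mod 9]
  = (9|3)    [QR: 9 ≡ 1 mod 4, sign kept]
  = (0|3)    [9 ≡ 0 mod 3]
  = 0    [numerator 0, gcd > 1]

0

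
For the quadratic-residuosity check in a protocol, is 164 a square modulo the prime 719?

Factor out 2: 164 = 2^2·41. Since 719 ≡ 7 (mod 8), (2/719) = +1, and (2/719)^2 = +1. Now have (41/719).
41 ≡ 1 (mod 4), so quadratic reciprocity gives (41/719) = (719/41). Reduce: 719 ≡ 22 (mod 41). Now have (22/41).
Factor out 2: 22 = 2·11. Since 41 ≡ 1 (mod 8), (2/41) = +1. Now have (11/41).
41 ≡ 1 (mod 4), so quadratic reciprocity gives (11/41) = (41/11). Reduce: 41 ≡ 8 (mod 11). Now have (8/11).
Factor out 2: 8 = 2^3. Since 11 ≡ 3 (mod 8), (2/11) = -1, and (2/11)^3 = -1. Now have -(1/11).
(1/11) = 1. Collecting the sign factors: -1.
The Legendre symbol is -1, so x^2 ≡ 164 (mod 719) has no solution.

no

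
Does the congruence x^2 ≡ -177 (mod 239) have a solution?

yes

Pull out -1: (-177/239) = (-1/239)·(177/239). Since 239 ≡ 3 (mod 4), (-1/239) = -1. Now have -(177/239).
177 ≡ 1 (mod 4), so quadratic reciprocity gives (177/239) = (239/177). Reduce: 239 ≡ 62 (mod 177). Now have -(62/177).
Factor out 2: 62 = 2·31. Since 177 ≡ 1 (mod 8), (2/177) = +1. Now have -(31/177).
177 ≡ 1 (mod 4), so quadratic reciprocity gives (31/177) = (177/31). Reduce: 177 ≡ 22 (mod 31). Now have -(22/31).
Factor out 2: 22 = 2·11. Since 31 ≡ 7 (mod 8), (2/31) = +1. Now have -(11/31).
Both 11 ≡ 3 and 31 ≡ 3 (mod 4), so reciprocity gives (11/31) = -(31/11). Reduce: 31 ≡ 9 (mod 11). Now have (9/11).
9 ≡ 1 (mod 4), so quadratic reciprocity gives (9/11) = (11/9). Reduce: 11 ≡ 2 (mod 9). Now have (2/9).
Factor out 2: 2 = 2. Since 9 ≡ 1 (mod 8), (2/9) = +1. Now have (1/9).
(1/9) = 1. Collecting the sign factors: 1.
(-177/239) = 1, and 239 is prime, so -177 is a quadratic residue mod 239.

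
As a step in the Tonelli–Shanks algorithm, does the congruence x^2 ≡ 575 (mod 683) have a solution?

Both 575 ≡ 3 and 683 ≡ 3 (mod 4), so reciprocity gives (575/683) = -(683/575). Reduce: 683 ≡ 108 (mod 575). Now have -(108/575).
Factor out 2: 108 = 2^2·27. Since 575 ≡ 7 (mod 8), (2/575) = +1, and (2/575)^2 = +1. Now have -(27/575).
Both 27 ≡ 3 and 575 ≡ 3 (mod 4), so reciprocity gives (27/575) = -(575/27). Reduce: 575 ≡ 8 (mod 27). Now have (8/27).
Factor out 2: 8 = 2^3. Since 27 ≡ 3 (mod 8), (2/27) = -1, and (2/27)^3 = -1. Now have -(1/27).
(1/27) = 1. Collecting the sign factors: -1.
(575/683) = -1, and 683 is prime, so 575 is not a quadratic residue mod 683.

no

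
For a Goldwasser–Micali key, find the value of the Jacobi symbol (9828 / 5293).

-1

Reduce the numerator: 9828 ≡ 4535 (mod 5293), so (9828 / 5293) = (4535 / 5293).
5293 ≡ 1 (mod 4), so quadratic reciprocity gives (4535 / 5293) = (5293 / 4535). Reduce: 5293 ≡ 758 (mod 4535). Now have (758 / 4535).
Factor out 2: 758 = 2·379. Since 4535 ≡ 7 (mod 8), (2 / 4535) = +1. Now have (379 / 4535).
Both 379 ≡ 3 and 4535 ≡ 3 (mod 4), so reciprocity gives (379 / 4535) = -(4535 / 379). Reduce: 4535 ≡ 366 (mod 379). Now have -(366 / 379).
Factor out 2: 366 = 2·183. Since 379 ≡ 3 (mod 8), (2 / 379) = -1. Now have (183 / 379).
Both 183 ≡ 3 and 379 ≡ 3 (mod 4), so reciprocity gives (183 / 379) = -(379 / 183). Reduce: 379 ≡ 13 (mod 183). Now have -(13 / 183).
13 ≡ 1 (mod 4), so quadratic reciprocity gives (13 / 183) = (183 / 13). Reduce: 183 ≡ 1 (mod 13). Now have -(1 / 13).
(1 / 13) = 1. Collecting the sign factors: -1.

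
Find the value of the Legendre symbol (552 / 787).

1

(552 / 787)
  = -(69 / 787)    [787 ≡ 3 mod 8 ⇒ (2 / 787)^3 = -1]
  = -(787 / 69)    [QR: 69 ≡ 1 mod 4, sign kept]
  = -(28 / 69)    [787 ≡ 28 mod 69]
  = -(7 / 69)    [69 ≡ 5 mod 8 ⇒ (2 / 69)^2 = +1]
  = -(69 / 7)    [QR: 69 ≡ 1 mod 4, sign kept]
  = -(6 / 7)    [69 ≡ 6 mod 7]
  = -(3 / 7)    [7 ≡ 7 mod 8 ⇒ (2 / 7) = +1]
  = (7 / 3)    [QR: both ≡ 3 mod 4, sign flips]
  = (1 / 3)    [7 ≡ 1 mod 3]
  = 1    [(1 / 3) = 1]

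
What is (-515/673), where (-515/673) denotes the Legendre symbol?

-1

Pull out -1: (-515/673) = (-1/673)·(515/673). Since 673 ≡ 1 (mod 4), (-1/673) = +1. Now have (515/673).
673 ≡ 1 (mod 4), so quadratic reciprocity gives (515/673) = (673/515). Reduce: 673 ≡ 158 (mod 515). Now have (158/515).
Factor out 2: 158 = 2·79. Since 515 ≡ 3 (mod 8), (2/515) = -1. Now have -(79/515).
Both 79 ≡ 3 and 515 ≡ 3 (mod 4), so reciprocity gives (79/515) = -(515/79). Reduce: 515 ≡ 41 (mod 79). Now have (41/79).
41 ≡ 1 (mod 4), so quadratic reciprocity gives (41/79) = (79/41). Reduce: 79 ≡ 38 (mod 41). Now have (38/41).
Factor out 2: 38 = 2·19. Since 41 ≡ 1 (mod 8), (2/41) = +1. Now have (19/41).
41 ≡ 1 (mod 4), so quadratic reciprocity gives (19/41) = (41/19). Reduce: 41 ≡ 3 (mod 19). Now have (3/19).
Both 3 ≡ 3 and 19 ≡ 3 (mod 4), so reciprocity gives (3/19) = -(19/3). Reduce: 19 ≡ 1 (mod 3). Now have -(1/3).
(1/3) = 1. Collecting the sign factors: -1.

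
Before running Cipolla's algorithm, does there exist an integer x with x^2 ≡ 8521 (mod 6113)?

no

(8521/6113)
  = (2408/6113)    [8521 ≡ 2408 mod 6113]
  = (301/6113)    [6113 ≡ 1 mod 8 ⇒ (2/6113)^3 = +1]
  = (6113/301)    [QR: 301 ≡ 1 mod 4, sign kept]
  = (93/301)    [6113 ≡ 93 mod 301]
  = (301/93)    [QR: 93 ≡ 1 mod 4, sign kept]
  = (22/93)    [301 ≡ 22 mod 93]
  = -(11/93)    [93 ≡ 5 mod 8 ⇒ (2/93) = -1]
  = -(93/11)    [QR: 93 ≡ 1 mod 4, sign kept]
  = -(5/11)    [93 ≡ 5 mod 11]
  = -(11/5)    [QR: 5 ≡ 1 mod 4, sign kept]
  = -(1/5)    [11 ≡ 1 mod 5]
  = -1    [(1/5) = 1]
The Legendre symbol is -1, so x^2 ≡ 8521 (mod 6113) has no solution.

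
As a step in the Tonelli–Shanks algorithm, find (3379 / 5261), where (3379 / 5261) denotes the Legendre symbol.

(3379 / 5261)
  = (5261 / 3379)    [QR: 5261 ≡ 1 mod 4, sign kept]
  = (1882 / 3379)    [5261 ≡ 1882 mod 3379]
  = -(941 / 3379)    [3379 ≡ 3 mod 8 ⇒ (2 / 3379) = -1]
  = -(3379 / 941)    [QR: 941 ≡ 1 mod 4, sign kept]
  = -(556 / 941)    [3379 ≡ 556 mod 941]
  = -(139 / 941)    [941 ≡ 5 mod 8 ⇒ (2 / 941)^2 = +1]
  = -(941 / 139)    [QR: 941 ≡ 1 mod 4, sign kept]
  = -(107 / 139)    [941 ≡ 107 mod 139]
  = (139 / 107)    [QR: both ≡ 3 mod 4, sign flips]
  = (32 / 107)    [139 ≡ 32 mod 107]
  = -(1 / 107)    [107 ≡ 3 mod 8 ⇒ (2 / 107)^5 = -1]
  = -1    [(1 / 107) = 1]

-1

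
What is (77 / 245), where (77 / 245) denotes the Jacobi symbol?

(77 / 245)
  = (245 / 77)    [QR: 77 ≡ 1 mod 4, sign kept]
  = (14 / 77)    [245 ≡ 14 mod 77]
  = -(7 / 77)    [77 ≡ 5 mod 8 ⇒ (2 / 77) = -1]
  = -(77 / 7)    [QR: 77 ≡ 1 mod 4, sign kept]
  = -(0 / 7)    [77 ≡ 0 mod 7]
  = 0    [numerator 0, gcd > 1]

0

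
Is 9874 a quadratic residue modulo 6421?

(9874/6421)
  = (3453/6421)    [9874 ≡ 3453 mod 6421]
  = (6421/3453)    [QR: 3453 ≡ 1 mod 4, sign kept]
  = (2968/3453)    [6421 ≡ 2968 mod 3453]
  = -(371/3453)    [3453 ≡ 5 mod 8 ⇒ (2/3453)^3 = -1]
  = -(3453/371)    [QR: 3453 ≡ 1 mod 4, sign kept]
  = -(114/371)    [3453 ≡ 114 mod 371]
  = (57/371)    [371 ≡ 3 mod 8 ⇒ (2/371) = -1]
  = (371/57)    [QR: 57 ≡ 1 mod 4, sign kept]
  = (29/57)    [371 ≡ 29 mod 57]
  = (57/29)    [QR: 29 ≡ 1 mod 4, sign kept]
  = (28/29)    [57 ≡ 28 mod 29]
  = (7/29)    [29 ≡ 5 mod 8 ⇒ (2/29)^2 = +1]
  = (29/7)    [QR: 29 ≡ 1 mod 4, sign kept]
  = (1/7)    [29 ≡ 1 mod 7]
  = 1    [(1/7) = 1]
(9874/6421) = 1, and 6421 is prime, so 9874 is a quadratic residue mod 6421.

yes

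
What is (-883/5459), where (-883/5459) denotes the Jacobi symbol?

1

(-883/5459)
  = -(883/5459)    [5459 ≡ 3 mod 4 ⇒ (-1/5459) = -1]
  = (5459/883)    [QR: both ≡ 3 mod 4, sign flips]
  = (161/883)    [5459 ≡ 161 mod 883]
  = (883/161)    [QR: 161 ≡ 1 mod 4, sign kept]
  = (78/161)    [883 ≡ 78 mod 161]
  = (39/161)    [161 ≡ 1 mod 8 ⇒ (2/161) = +1]
  = (161/39)    [QR: 161 ≡ 1 mod 4, sign kept]
  = (5/39)    [161 ≡ 5 mod 39]
  = (39/5)    [QR: 5 ≡ 1 mod 4, sign kept]
  = (4/5)    [39 ≡ 4 mod 5]
  = (1/5)    [5 ≡ 5 mod 8 ⇒ (2/5)^2 = +1]
  = 1    [(1/5) = 1]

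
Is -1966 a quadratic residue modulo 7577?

(-1966/7577)
  = (1966/7577)    [7577 ≡ 1 mod 4 ⇒ (-1/7577) = +1]
  = (983/7577)    [7577 ≡ 1 mod 8 ⇒ (2/7577) = +1]
  = (7577/983)    [QR: 7577 ≡ 1 mod 4, sign kept]
  = (696/983)    [7577 ≡ 696 mod 983]
  = (87/983)    [983 ≡ 7 mod 8 ⇒ (2/983)^3 = +1]
  = -(983/87)    [QR: both ≡ 3 mod 4, sign flips]
  = -(26/87)    [983 ≡ 26 mod 87]
  = -(13/87)    [87 ≡ 7 mod 8 ⇒ (2/87) = +1]
  = -(87/13)    [QR: 13 ≡ 1 mod 4, sign kept]
  = -(9/13)    [87 ≡ 9 mod 13]
  = -(13/9)    [QR: 9 ≡ 1 mod 4, sign kept]
  = -(4/9)    [13 ≡ 4 mod 9]
  = -(1/9)    [9 ≡ 1 mod 8 ⇒ (2/9)^2 = +1]
  = -1    [(1/9) = 1]
(-1966/7577) = -1, and 7577 is prime, so -1966 is not a quadratic residue mod 7577.

no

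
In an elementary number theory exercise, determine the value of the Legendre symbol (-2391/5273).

1

(-2391/5273)
  = (2882/5273)    [-2391 ≡ 2882 mod 5273]
  = (1441/5273)    [5273 ≡ 1 mod 8 ⇒ (2/5273) = +1]
  = (5273/1441)    [QR: 1441 ≡ 1 mod 4, sign kept]
  = (950/1441)    [5273 ≡ 950 mod 1441]
  = (475/1441)    [1441 ≡ 1 mod 8 ⇒ (2/1441) = +1]
  = (1441/475)    [QR: 1441 ≡ 1 mod 4, sign kept]
  = (16/475)    [1441 ≡ 16 mod 475]
  = (1/475)    [475 ≡ 3 mod 8 ⇒ (2/475)^4 = +1]
  = 1    [(1/475) = 1]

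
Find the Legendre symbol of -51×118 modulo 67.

By multiplicativity, (-51·118 / 67) = (-51 / 67)·(118 / 67).
First factor (-51 / 67):
Pull out -1: (-51 / 67) = (-1 / 67)·(51 / 67). Since 67 ≡ 3 (mod 4), (-1 / 67) = -1. Now have -(51 / 67).
Both 51 ≡ 3 and 67 ≡ 3 (mod 4), so reciprocity gives (51 / 67) = -(67 / 51). Reduce: 67 ≡ 16 (mod 51). Now have (16 / 51).
Factor out 2: 16 = 2^4. Since 51 ≡ 3 (mod 8), (2 / 51) = -1, and (2 / 51)^4 = +1. Now have (1 / 51).
(1 / 51) = 1. Collecting the sign factors: 1.
Second factor (118 / 67):
Reduce the numerator: 118 ≡ 51 (mod 67), so (118 / 67) = (51 / 67).
Both 51 ≡ 3 and 67 ≡ 3 (mod 4), so reciprocity gives (51 / 67) = -(67 / 51). Reduce: 67 ≡ 16 (mod 51). Now have -(16 / 51).
Factor out 2: 16 = 2^4. Since 51 ≡ 3 (mod 8), (2 / 51) = -1, and (2 / 51)^4 = +1. Now have -(1 / 51).
(1 / 51) = 1. Collecting the sign factors: -1.
Product: (1)·(-1) = -1.

-1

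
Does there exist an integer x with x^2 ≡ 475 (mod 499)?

no

(475/499)
  = -(499/475)    [QR: both ≡ 3 mod 4, sign flips]
  = -(24/475)    [499 ≡ 24 mod 475]
  = (3/475)    [475 ≡ 3 mod 8 ⇒ (2/475)^3 = -1]
  = -(475/3)    [QR: both ≡ 3 mod 4, sign flips]
  = -(1/3)    [475 ≡ 1 mod 3]
  = -1    [(1/3) = 1]
The Legendre symbol is -1, so x^2 ≡ 475 (mod 499) has no solution.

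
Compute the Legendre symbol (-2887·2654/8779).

By multiplicativity, (-2887·2654/8779) = (-2887/8779)·(2654/8779).
First factor (-2887/8779):
(-2887/8779)
  = (5892/8779)    [-2887 ≡ 5892 mod 8779]
  = (1473/8779)    [8779 ≡ 3 mod 8 ⇒ (2/8779)^2 = +1]
  = (8779/1473)    [QR: 1473 ≡ 1 mod 4, sign kept]
  = (1414/1473)    [8779 ≡ 1414 mod 1473]
  = (707/1473)    [1473 ≡ 1 mod 8 ⇒ (2/1473) = +1]
  = (1473/707)    [QR: 1473 ≡ 1 mod 4, sign kept]
  = (59/707)    [1473 ≡ 59 mod 707]
  = -(707/59)    [QR: both ≡ 3 mod 4, sign flips]
  = -(58/59)    [707 ≡ 58 mod 59]
  = (29/59)    [59 ≡ 3 mod 8 ⇒ (2/59) = -1]
  = (59/29)    [QR: 29 ≡ 1 mod 4, sign kept]
  = (1/29)    [59 ≡ 1 mod 29]
  = 1    [(1/29) = 1]
Second factor (2654/8779):
(2654/8779)
  = -(1327/8779)    [8779 ≡ 3 mod 8 ⇒ (2/8779) = -1]
  = (8779/1327)    [QR: both ≡ 3 mod 4, sign flips]
  = (817/1327)    [8779 ≡ 817 mod 1327]
  = (1327/817)    [QR: 817 ≡ 1 mod 4, sign kept]
  = (510/817)    [1327 ≡ 510 mod 817]
  = (255/817)    [817 ≡ 1 mod 8 ⇒ (2/817) = +1]
  = (817/255)    [QR: 817 ≡ 1 mod 4, sign kept]
  = (52/255)    [817 ≡ 52 mod 255]
  = (13/255)    [255 ≡ 7 mod 8 ⇒ (2/255)^2 = +1]
  = (255/13)    [QR: 13 ≡ 1 mod 4, sign kept]
  = (8/13)    [255 ≡ 8 mod 13]
  = -(1/13)    [13 ≡ 5 mod 8 ⇒ (2/13)^3 = -1]
  = -1    [(1/13) = 1]
Product: (1)·(-1) = -1.

-1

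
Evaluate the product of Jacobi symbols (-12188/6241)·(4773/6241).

By multiplicativity, (-12188·4773/6241) = (-12188/6241)·(4773/6241).
First factor (-12188/6241):
Reduce the numerator: -12188 ≡ 294 (mod 6241), so (-12188/6241) = (294/6241).
Factor out 2: 294 = 2·147. Since 6241 ≡ 1 (mod 8), (2/6241) = +1. Now have (147/6241).
6241 ≡ 1 (mod 4), so quadratic reciprocity gives (147/6241) = (6241/147). Reduce: 6241 ≡ 67 (mod 147). Now have (67/147).
Both 67 ≡ 3 and 147 ≡ 3 (mod 4), so reciprocity gives (67/147) = -(147/67). Reduce: 147 ≡ 13 (mod 67). Now have -(13/67).
13 ≡ 1 (mod 4), so quadratic reciprocity gives (13/67) = (67/13). Reduce: 67 ≡ 2 (mod 13). Now have -(2/13).
Factor out 2: 2 = 2. Since 13 ≡ 5 (mod 8), (2/13) = -1. Now have (1/13).
(1/13) = 1. Collecting the sign factors: 1.
Second factor (4773/6241):
4773 ≡ 1 (mod 4), so quadratic reciprocity gives (4773/6241) = (6241/4773). Reduce: 6241 ≡ 1468 (mod 4773). Now have (1468/4773).
Factor out 2: 1468 = 2^2·367. Since 4773 ≡ 5 (mod 8), (2/4773) = -1, and (2/4773)^2 = +1. Now have (367/4773).
4773 ≡ 1 (mod 4), so quadratic reciprocity gives (367/4773) = (4773/367). Reduce: 4773 ≡ 2 (mod 367). Now have (2/367).
Factor out 2: 2 = 2. Since 367 ≡ 7 (mod 8), (2/367) = +1. Now have (1/367).
(1/367) = 1. Collecting the sign factors: 1.
Product: (1)·(1) = 1.

1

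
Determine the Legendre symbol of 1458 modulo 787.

-1

(1458/787)
  = (671/787)    [1458 ≡ 671 mod 787]
  = -(787/671)    [QR: both ≡ 3 mod 4, sign flips]
  = -(116/671)    [787 ≡ 116 mod 671]
  = -(29/671)    [671 ≡ 7 mod 8 ⇒ (2/671)^2 = +1]
  = -(671/29)    [QR: 29 ≡ 1 mod 4, sign kept]
  = -(4/29)    [671 ≡ 4 mod 29]
  = -(1/29)    [29 ≡ 5 mod 8 ⇒ (2/29)^2 = +1]
  = -1    [(1/29) = 1]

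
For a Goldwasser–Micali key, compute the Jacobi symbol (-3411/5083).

1

Reduce the numerator: -3411 ≡ 1672 (mod 5083), so (-3411/5083) = (1672/5083).
Factor out 2: 1672 = 2^3·209. Since 5083 ≡ 3 (mod 8), (2/5083) = -1, and (2/5083)^3 = -1. Now have -(209/5083).
209 ≡ 1 (mod 4), so quadratic reciprocity gives (209/5083) = (5083/209). Reduce: 5083 ≡ 67 (mod 209). Now have -(67/209).
209 ≡ 1 (mod 4), so quadratic reciprocity gives (67/209) = (209/67). Reduce: 209 ≡ 8 (mod 67). Now have -(8/67).
Factor out 2: 8 = 2^3. Since 67 ≡ 3 (mod 8), (2/67) = -1, and (2/67)^3 = -1. Now have (1/67).
(1/67) = 1. Collecting the sign factors: 1.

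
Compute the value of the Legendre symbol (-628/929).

1

(-628/929)
  = (628/929)    [929 ≡ 1 mod 4 ⇒ (-1/929) = +1]
  = (157/929)    [929 ≡ 1 mod 8 ⇒ (2/929)^2 = +1]
  = (929/157)    [QR: 157 ≡ 1 mod 4, sign kept]
  = (144/157)    [929 ≡ 144 mod 157]
  = (9/157)    [157 ≡ 5 mod 8 ⇒ (2/157)^4 = +1]
  = (157/9)    [QR: 9 ≡ 1 mod 4, sign kept]
  = (4/9)    [157 ≡ 4 mod 9]
  = (1/9)    [9 ≡ 1 mod 8 ⇒ (2/9)^2 = +1]
  = 1    [(1/9) = 1]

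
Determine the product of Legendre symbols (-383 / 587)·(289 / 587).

By multiplicativity, (-383·289 / 587) = (-383 / 587)·(289 / 587).
First factor (-383 / 587):
Reduce the numerator: -383 ≡ 204 (mod 587), so (-383 / 587) = (204 / 587).
Factor out 2: 204 = 2^2·51. Since 587 ≡ 3 (mod 8), (2 / 587) = -1, and (2 / 587)^2 = +1. Now have (51 / 587).
Both 51 ≡ 3 and 587 ≡ 3 (mod 4), so reciprocity gives (51 / 587) = -(587 / 51). Reduce: 587 ≡ 26 (mod 51). Now have -(26 / 51).
Factor out 2: 26 = 2·13. Since 51 ≡ 3 (mod 8), (2 / 51) = -1. Now have (13 / 51).
13 ≡ 1 (mod 4), so quadratic reciprocity gives (13 / 51) = (51 / 13). Reduce: 51 ≡ 12 (mod 13). Now have (12 / 13).
Factor out 2: 12 = 2^2·3. Since 13 ≡ 5 (mod 8), (2 / 13) = -1, and (2 / 13)^2 = +1. Now have (3 / 13).
13 ≡ 1 (mod 4), so quadratic reciprocity gives (3 / 13) = (13 / 3). Reduce: 13 ≡ 1 (mod 3). Now have (1 / 3).
(1 / 3) = 1. Collecting the sign factors: 1.
Second factor (289 / 587):
289 ≡ 1 (mod 4), so quadratic reciprocity gives (289 / 587) = (587 / 289). Reduce: 587 ≡ 9 (mod 289). Now have (9 / 289).
9 ≡ 1 (mod 4), so quadratic reciprocity gives (9 / 289) = (289 / 9). Reduce: 289 ≡ 1 (mod 9). Now have (1 / 9).
(1 / 9) = 1. Collecting the sign factors: 1.
Product: (1)·(1) = 1.

1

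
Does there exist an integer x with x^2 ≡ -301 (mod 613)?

Reduce the numerator: -301 ≡ 312 (mod 613), so (-301/613) = (312/613).
Factor out 2: 312 = 2^3·39. Since 613 ≡ 5 (mod 8), (2/613) = -1, and (2/613)^3 = -1. Now have -(39/613).
613 ≡ 1 (mod 4), so quadratic reciprocity gives (39/613) = (613/39). Reduce: 613 ≡ 28 (mod 39). Now have -(28/39).
Factor out 2: 28 = 2^2·7. Since 39 ≡ 7 (mod 8), (2/39) = +1, and (2/39)^2 = +1. Now have -(7/39).
Both 7 ≡ 3 and 39 ≡ 3 (mod 4), so reciprocity gives (7/39) = -(39/7). Reduce: 39 ≡ 4 (mod 7). Now have (4/7).
Factor out 2: 4 = 2^2. Since 7 ≡ 7 (mod 8), (2/7) = +1, and (2/7)^2 = +1. Now have (1/7).
(1/7) = 1. Collecting the sign factors: 1.
The Legendre symbol is 1, so x^2 ≡ -301 (mod 613) has solution.

yes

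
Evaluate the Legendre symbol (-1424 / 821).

1

Reduce the numerator: -1424 ≡ 218 (mod 821), so (-1424 / 821) = (218 / 821).
Factor out 2: 218 = 2·109. Since 821 ≡ 5 (mod 8), (2 / 821) = -1. Now have -(109 / 821).
109 ≡ 1 (mod 4), so quadratic reciprocity gives (109 / 821) = (821 / 109). Reduce: 821 ≡ 58 (mod 109). Now have -(58 / 109).
Factor out 2: 58 = 2·29. Since 109 ≡ 5 (mod 8), (2 / 109) = -1. Now have (29 / 109).
29 ≡ 1 (mod 4), so quadratic reciprocity gives (29 / 109) = (109 / 29). Reduce: 109 ≡ 22 (mod 29). Now have (22 / 29).
Factor out 2: 22 = 2·11. Since 29 ≡ 5 (mod 8), (2 / 29) = -1. Now have -(11 / 29).
29 ≡ 1 (mod 4), so quadratic reciprocity gives (11 / 29) = (29 / 11). Reduce: 29 ≡ 7 (mod 11). Now have -(7 / 11).
Both 7 ≡ 3 and 11 ≡ 3 (mod 4), so reciprocity gives (7 / 11) = -(11 / 7). Reduce: 11 ≡ 4 (mod 7). Now have (4 / 7).
Factor out 2: 4 = 2^2. Since 7 ≡ 7 (mod 8), (2 / 7) = +1, and (2 / 7)^2 = +1. Now have (1 / 7).
(1 / 7) = 1. Collecting the sign factors: 1.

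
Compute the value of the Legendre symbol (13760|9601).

-1

Reduce the numerator: 13760 ≡ 4159 (mod 9601), so (13760|9601) = (4159|9601).
9601 ≡ 1 (mod 4), so quadratic reciprocity gives (4159|9601) = (9601|4159). Reduce: 9601 ≡ 1283 (mod 4159). Now have (1283|4159).
Both 1283 ≡ 3 and 4159 ≡ 3 (mod 4), so reciprocity gives (1283|4159) = -(4159|1283). Reduce: 4159 ≡ 310 (mod 1283). Now have -(310|1283).
Factor out 2: 310 = 2·155. Since 1283 ≡ 3 (mod 8), (2|1283) = -1. Now have (155|1283).
Both 155 ≡ 3 and 1283 ≡ 3 (mod 4), so reciprocity gives (155|1283) = -(1283|155). Reduce: 1283 ≡ 43 (mod 155). Now have -(43|155).
Both 43 ≡ 3 and 155 ≡ 3 (mod 4), so reciprocity gives (43|155) = -(155|43). Reduce: 155 ≡ 26 (mod 43). Now have (26|43).
Factor out 2: 26 = 2·13. Since 43 ≡ 3 (mod 8), (2|43) = -1. Now have -(13|43).
13 ≡ 1 (mod 4), so quadratic reciprocity gives (13|43) = (43|13). Reduce: 43 ≡ 4 (mod 13). Now have -(4|13).
Factor out 2: 4 = 2^2. Since 13 ≡ 5 (mod 8), (2|13) = -1, and (2|13)^2 = +1. Now have -(1|13).
(1|13) = 1. Collecting the sign factors: -1.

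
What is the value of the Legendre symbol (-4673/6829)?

1

Reduce the numerator: -4673 ≡ 2156 (mod 6829), so (-4673/6829) = (2156/6829).
Factor out 2: 2156 = 2^2·539. Since 6829 ≡ 5 (mod 8), (2/6829) = -1, and (2/6829)^2 = +1. Now have (539/6829).
6829 ≡ 1 (mod 4), so quadratic reciprocity gives (539/6829) = (6829/539). Reduce: 6829 ≡ 361 (mod 539). Now have (361/539).
361 ≡ 1 (mod 4), so quadratic reciprocity gives (361/539) = (539/361). Reduce: 539 ≡ 178 (mod 361). Now have (178/361).
Factor out 2: 178 = 2·89. Since 361 ≡ 1 (mod 8), (2/361) = +1. Now have (89/361).
89 ≡ 1 (mod 4), so quadratic reciprocity gives (89/361) = (361/89). Reduce: 361 ≡ 5 (mod 89). Now have (5/89).
5 ≡ 1 (mod 4), so quadratic reciprocity gives (5/89) = (89/5). Reduce: 89 ≡ 4 (mod 5). Now have (4/5).
Factor out 2: 4 = 2^2. Since 5 ≡ 5 (mod 8), (2/5) = -1, and (2/5)^2 = +1. Now have (1/5).
(1/5) = 1. Collecting the sign factors: 1.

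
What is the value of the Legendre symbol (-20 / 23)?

(-20 / 23)
  = -(20 / 23)    [23 ≡ 3 mod 4 ⇒ (-1 / 23) = -1]
  = -(5 / 23)    [23 ≡ 7 mod 8 ⇒ (2 / 23)^2 = +1]
  = -(23 / 5)    [QR: 5 ≡ 1 mod 4, sign kept]
  = -(3 / 5)    [23 ≡ 3 mod 5]
  = -(5 / 3)    [QR: 5 ≡ 1 mod 4, sign kept]
  = -(2 / 3)    [5 ≡ 2 mod 3]
  = (1 / 3)    [3 ≡ 3 mod 8 ⇒ (2 / 3) = -1]
  = 1    [(1 / 3) = 1]

1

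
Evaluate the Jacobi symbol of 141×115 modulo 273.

0

By multiplicativity, (141·115|273) = (141|273)·(115|273).
First factor (141|273):
(141|273)
  = (273|141)    [QR: 141 ≡ 1 mod 4, sign kept]
  = (132|141)    [273 ≡ 132 mod 141]
  = (33|141)    [141 ≡ 5 mod 8 ⇒ (2|141)^2 = +1]
  = (141|33)    [QR: 33 ≡ 1 mod 4, sign kept]
  = (9|33)    [141 ≡ 9 mod 33]
  = (33|9)    [QR: 9 ≡ 1 mod 4, sign kept]
  = (6|9)    [33 ≡ 6 mod 9]
  = (3|9)    [9 ≡ 1 mod 8 ⇒ (2|9) = +1]
  = (9|3)    [QR: 9 ≡ 1 mod 4, sign kept]
  = (0|3)    [9 ≡ 0 mod 3]
  = 0    [numerator 0, gcd > 1]
Second factor (115|273):
(115|273)
  = (273|115)    [QR: 273 ≡ 1 mod 4, sign kept]
  = (43|115)    [273 ≡ 43 mod 115]
  = -(115|43)    [QR: both ≡ 3 mod 4, sign flips]
  = -(29|43)    [115 ≡ 29 mod 43]
  = -(43|29)    [QR: 29 ≡ 1 mod 4, sign kept]
  = -(14|29)    [43 ≡ 14 mod 29]
  = (7|29)    [29 ≡ 5 mod 8 ⇒ (2|29) = -1]
  = (29|7)    [QR: 29 ≡ 1 mod 4, sign kept]
  = (1|7)    [29 ≡ 1 mod 7]
  = 1    [(1|7) = 1]
Product: (0)·(1) = 0.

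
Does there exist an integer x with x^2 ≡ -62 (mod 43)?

(-62|43)
  = (24|43)    [-62 ≡ 24 mod 43]
  = -(3|43)    [43 ≡ 3 mod 8 ⇒ (2|43)^3 = -1]
  = (43|3)    [QR: both ≡ 3 mod 4, sign flips]
  = (1|3)    [43 ≡ 1 mod 3]
  = 1    [(1|3) = 1]
The Legendre symbol is 1, so x^2 ≡ -62 (mod 43) has solution.

yes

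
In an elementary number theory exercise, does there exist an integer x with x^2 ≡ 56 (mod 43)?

(56|43)
  = (13|43)    [56 ≡ 13 mod 43]
  = (43|13)    [QR: 13 ≡ 1 mod 4, sign kept]
  = (4|13)    [43 ≡ 4 mod 13]
  = (1|13)    [13 ≡ 5 mod 8 ⇒ (2|13)^2 = +1]
  = 1    [(1|13) = 1]
The Legendre symbol is 1, so x^2 ≡ 56 (mod 43) has solution.

yes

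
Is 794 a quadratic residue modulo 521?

Reduce the numerator: 794 ≡ 273 (mod 521), so (794/521) = (273/521).
273 ≡ 1 (mod 4), so quadratic reciprocity gives (273/521) = (521/273). Reduce: 521 ≡ 248 (mod 273). Now have (248/273).
Factor out 2: 248 = 2^3·31. Since 273 ≡ 1 (mod 8), (2/273) = +1, and (2/273)^3 = +1. Now have (31/273).
273 ≡ 1 (mod 4), so quadratic reciprocity gives (31/273) = (273/31). Reduce: 273 ≡ 25 (mod 31). Now have (25/31).
25 ≡ 1 (mod 4), so quadratic reciprocity gives (25/31) = (31/25). Reduce: 31 ≡ 6 (mod 25). Now have (6/25).
Factor out 2: 6 = 2·3. Since 25 ≡ 1 (mod 8), (2/25) = +1. Now have (3/25).
25 ≡ 1 (mod 4), so quadratic reciprocity gives (3/25) = (25/3). Reduce: 25 ≡ 1 (mod 3). Now have (1/3).
(1/3) = 1. Collecting the sign factors: 1.
The Legendre symbol is 1, so x^2 ≡ 794 (mod 521) has solution.

yes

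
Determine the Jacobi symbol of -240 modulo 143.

1

(-240 / 143)
  = -(240 / 143)    [143 ≡ 3 mod 4 ⇒ (-1 / 143) = -1]
  = -(97 / 143)    [240 ≡ 97 mod 143]
  = -(143 / 97)    [QR: 97 ≡ 1 mod 4, sign kept]
  = -(46 / 97)    [143 ≡ 46 mod 97]
  = -(23 / 97)    [97 ≡ 1 mod 8 ⇒ (2 / 97) = +1]
  = -(97 / 23)    [QR: 97 ≡ 1 mod 4, sign kept]
  = -(5 / 23)    [97 ≡ 5 mod 23]
  = -(23 / 5)    [QR: 5 ≡ 1 mod 4, sign kept]
  = -(3 / 5)    [23 ≡ 3 mod 5]
  = -(5 / 3)    [QR: 5 ≡ 1 mod 4, sign kept]
  = -(2 / 3)    [5 ≡ 2 mod 3]
  = (1 / 3)    [3 ≡ 3 mod 8 ⇒ (2 / 3) = -1]
  = 1    [(1 / 3) = 1]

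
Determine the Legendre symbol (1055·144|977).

1

By multiplicativity, (1055·144|977) = (1055|977)·(144|977).
First factor (1055|977):
(1055|977)
  = (78|977)    [1055 ≡ 78 mod 977]
  = (39|977)    [977 ≡ 1 mod 8 ⇒ (2|977) = +1]
  = (977|39)    [QR: 977 ≡ 1 mod 4, sign kept]
  = (2|39)    [977 ≡ 2 mod 39]
  = (1|39)    [39 ≡ 7 mod 8 ⇒ (2|39) = +1]
  = 1    [(1|39) = 1]
Second factor (144|977):
(144|977)
  = (9|977)    [977 ≡ 1 mod 8 ⇒ (2|977)^4 = +1]
  = (977|9)    [QR: 9 ≡ 1 mod 4, sign kept]
  = (5|9)    [977 ≡ 5 mod 9]
  = (9|5)    [QR: 5 ≡ 1 mod 4, sign kept]
  = (4|5)    [9 ≡ 4 mod 5]
  = (1|5)    [5 ≡ 5 mod 8 ⇒ (2|5)^2 = +1]
  = 1    [(1|5) = 1]
Product: (1)·(1) = 1.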